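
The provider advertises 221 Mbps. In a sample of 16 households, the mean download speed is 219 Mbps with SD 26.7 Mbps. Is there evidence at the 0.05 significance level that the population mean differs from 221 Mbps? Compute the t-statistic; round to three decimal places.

H0: μ = 221; H1: μ ≠ 221 (one-sample t-test, two-sided).
t = (x̄ − μ₀)/(s/√n) = (219 − 221)/(26.7/√16) = -0.300
df = n − 1 = 15
Two-sided p-value ≈ 0.769
Since p ≈ 0.769 > α = 0.05, fail to reject H0; the data do not provide sufficient evidence against H0.

-0.300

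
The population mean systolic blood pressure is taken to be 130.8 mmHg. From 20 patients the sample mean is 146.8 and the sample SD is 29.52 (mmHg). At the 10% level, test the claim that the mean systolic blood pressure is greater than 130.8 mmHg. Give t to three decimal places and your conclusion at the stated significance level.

H0: μ = 130.8; H1: μ > 130.8 (one-sample t-test, right-tailed).
t = (x̄ − μ₀)/(s/√n) = (146.8 − 130.8)/(29.52/√20) = 2.424
df = n − 1 = 19
p-value = P(T ≥ 2.424) ≈ 0.0128
Since p ≈ 0.0128 < α = 0.1, reject H0; the evidence is statistically significant.

t = 2.424; reject H0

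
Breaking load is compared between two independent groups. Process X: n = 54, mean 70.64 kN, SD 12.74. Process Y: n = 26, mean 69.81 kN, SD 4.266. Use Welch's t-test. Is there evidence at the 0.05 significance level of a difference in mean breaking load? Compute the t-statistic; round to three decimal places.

Let group 1 = process X, group 2 = process Y. H0: μ_1 = μ_2; H1: μ_1 ≠ μ_2 (Welch's two-sample t-test, two-sided).
t = (x̄_1 − x̄_2)/√(s_1²/n_1 + s_2²/n_2) = (70.64 − 69.81)/√(12.74²/54 + 4.266²/26) = 0.431
Welch–Satterthwaite df ≈ 72.25
Two-sided p-value ≈ 0.668
Since p ≈ 0.668 > α = 0.05, fail to reject H0; the data do not provide sufficient evidence against H0.

0.431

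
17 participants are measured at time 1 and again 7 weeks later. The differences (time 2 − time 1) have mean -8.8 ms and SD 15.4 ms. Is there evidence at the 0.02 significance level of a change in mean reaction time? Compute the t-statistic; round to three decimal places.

H0: μ_d = 0; H1: μ_d ≠ 0 (paired t-test on the differences, two-sided).
t = d̄/(s_d/√n) = -8.8/(15.4/√17) = -2.356
df = n − 1 = 16
Two-sided p-value ≈ 0.032
Since p ≈ 0.032 > α = 0.02, fail to reject H0; the data do not provide sufficient evidence against H0.

-2.356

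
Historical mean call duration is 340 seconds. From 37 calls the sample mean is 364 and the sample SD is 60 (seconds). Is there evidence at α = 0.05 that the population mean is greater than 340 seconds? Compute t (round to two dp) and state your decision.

t = 2.43; reject H0

H0: μ = 340; H1: μ > 340 (one-sample t-test, right-tailed).
t = (x̄ − μ₀)/(s/√n) = (364 − 340)/(60/√37) = 2.43
df = n − 1 = 36
p-value = P(T ≥ 2.43) ≈ 0.010
Since p ≈ 0.010 < α = 0.05, reject H0; the data support H1.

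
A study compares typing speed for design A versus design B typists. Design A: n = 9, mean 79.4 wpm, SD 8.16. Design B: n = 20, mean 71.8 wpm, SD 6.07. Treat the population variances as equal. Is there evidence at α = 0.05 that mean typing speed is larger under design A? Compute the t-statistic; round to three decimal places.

Let group 1 = design A, group 2 = design B. H0: μ_1 = μ_2; H1: μ_1 > μ_2 (two-sample pooled-variance t-test, right-tailed).
s_p² = [(9−1)·8.16² + (20−1)·6.07²]/(9+20−2) = 45.657
t = (79.4 − 71.8)/√[45.657·(1/9 + 1/20)] = 2.802
df = n₁ + n₂ − 2 = 27
p-value = P(T ≥ 2.802) ≈ 0.0046
Since p ≈ 0.0046 < α = 0.05, reject H0; the evidence is statistically significant.

2.802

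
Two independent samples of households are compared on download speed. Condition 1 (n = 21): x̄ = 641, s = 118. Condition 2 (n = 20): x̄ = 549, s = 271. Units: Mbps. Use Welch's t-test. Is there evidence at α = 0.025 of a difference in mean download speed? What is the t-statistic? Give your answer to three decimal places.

Let group 1 = condition 1, group 2 = condition 2. H0: μ_1 = μ_2; H1: μ_1 ≠ μ_2 (Welch's two-sample t-test, two-sided).
t = (x̄_1 − x̄_2)/√(s_1²/n_1 + s_2²/n_2) = (641 − 549)/√(118²/21 + 271²/20) = 1.397
Welch–Satterthwaite df ≈ 25.69
Two-sided p-value ≈ 0.1743
Since p ≈ 0.1743 > α = 0.025, fail to reject H0; the data do not provide sufficient evidence against H0.

1.397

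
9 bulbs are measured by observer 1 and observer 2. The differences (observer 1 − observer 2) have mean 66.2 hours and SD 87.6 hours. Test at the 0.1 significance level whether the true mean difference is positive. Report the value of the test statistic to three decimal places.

H0: μ_d = 0; H1: μ_d > 0 (paired t-test on the differences, right-tailed).
t = d̄/(s_d/√n) = 66.2/(87.6/√9) = 2.267
df = n − 1 = 8
p-value = P(T ≥ 2.267) ≈ 0.027
Since p ≈ 0.027 < α = 0.1, reject H0; the data support H1.

2.267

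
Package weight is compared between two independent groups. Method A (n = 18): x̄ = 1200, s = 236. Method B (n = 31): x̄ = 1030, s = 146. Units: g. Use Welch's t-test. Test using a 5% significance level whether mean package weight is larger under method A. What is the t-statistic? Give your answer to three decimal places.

Let group 1 = method A, group 2 = method B. H0: μ_1 = μ_2; H1: μ_1 > μ_2 (Welch's two-sample t-test, right-tailed).
t = (x̄_1 − x̄_2)/√(s_1²/n_1 + s_2²/n_2) = (1200 − 1030)/√(236²/18 + 146²/31) = 2.764
Welch–Satterthwaite df ≈ 24.70
p-value = P(T ≥ 2.764) ≈ 0.005
Since p ≈ 0.005 < α = 0.05, reject H0; the evidence is statistically significant.

2.764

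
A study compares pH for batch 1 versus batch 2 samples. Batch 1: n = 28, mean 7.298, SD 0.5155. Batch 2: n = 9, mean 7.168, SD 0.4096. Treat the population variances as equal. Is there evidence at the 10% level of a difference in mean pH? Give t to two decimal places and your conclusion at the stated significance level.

t = 0.69; fail to reject H0

Let group 1 = batch 1, group 2 = batch 2. H0: μ_1 = μ_2; H1: μ_1 ≠ μ_2 (two-sample pooled-variance t-test, two-sided).
s_p² = [(28−1)·0.5155² + (9−1)·0.4096²]/(28+9−2) = 0.243348
t = (7.298 − 7.168)/√[0.243348·(1/28 + 1/9)] = 0.69
df = n₁ + n₂ − 2 = 35
Two-sided p-value ≈ 0.496
Since p ≈ 0.496 > α = 0.1, fail to reject H0; the evidence is not statistically significant.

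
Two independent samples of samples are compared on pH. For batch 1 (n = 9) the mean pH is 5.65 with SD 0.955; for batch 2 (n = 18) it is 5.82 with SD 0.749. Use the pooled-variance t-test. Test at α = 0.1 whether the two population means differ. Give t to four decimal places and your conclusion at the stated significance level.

t = -0.5075; fail to reject H0

Let group 1 = batch 1, group 2 = batch 2. H0: μ_1 = μ_2; H1: μ_1 ≠ μ_2 (two-sample pooled-variance t-test, two-sided).
s_p² = [(9−1)·0.955² + (18−1)·0.749²]/(9+18−2) = 0.673329
t = (5.65 − 5.82)/√[0.673329·(1/9 + 1/18)] = -0.5075
df = n₁ + n₂ − 2 = 25
Two-sided p-value ≈ 0.6163
Since p ≈ 0.6163 > α = 0.1, fail to reject H0; the evidence is not statistically significant.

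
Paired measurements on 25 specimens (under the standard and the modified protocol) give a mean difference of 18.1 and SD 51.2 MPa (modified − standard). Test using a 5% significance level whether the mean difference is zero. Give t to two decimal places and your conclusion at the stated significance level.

H0: μ_d = 0; H1: μ_d ≠ 0 (paired t-test on the differences, two-sided).
t = d̄/(s_d/√n) = 18.1/(51.2/√25) = 1.77
df = n − 1 = 24
Two-sided p-value ≈ 0.0898
Since p ≈ 0.0898 > α = 0.05, fail to reject H0; the evidence is not statistically significant.

t = 1.77; fail to reject H0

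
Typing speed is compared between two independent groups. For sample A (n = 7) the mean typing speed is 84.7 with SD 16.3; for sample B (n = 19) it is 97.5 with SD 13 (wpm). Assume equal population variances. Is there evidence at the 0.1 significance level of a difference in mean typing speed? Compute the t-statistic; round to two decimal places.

-2.08

Let group 1 = sample A, group 2 = sample B. H0: μ_1 = μ_2; H1: μ_1 ≠ μ_2 (two-sample pooled-variance t-test, two-sided).
s_p² = [(7−1)·16.3² + (19−1)·13²]/(7+19−2) = 193.172
t = (84.7 − 97.5)/√[193.172·(1/7 + 1/19)] = -2.08
df = n₁ + n₂ − 2 = 24
Two-sided p-value ≈ 0.048
Since p ≈ 0.048 < α = 0.1, reject H0; the data support H1.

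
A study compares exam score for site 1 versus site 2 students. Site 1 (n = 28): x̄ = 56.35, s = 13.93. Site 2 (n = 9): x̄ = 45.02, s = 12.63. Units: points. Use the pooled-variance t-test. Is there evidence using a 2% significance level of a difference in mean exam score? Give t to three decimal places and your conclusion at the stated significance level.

t = 2.167; fail to reject H0

Let group 1 = site 1, group 2 = site 2. H0: μ_1 = μ_2; H1: μ_1 ≠ μ_2 (two-sample pooled-variance t-test, two-sided).
s_p² = [(28−1)·13.93² + (9−1)·12.63²]/(28+9−2) = 186.153
t = (56.35 − 45.02)/√[186.153·(1/28 + 1/9)] = 2.167
df = n₁ + n₂ − 2 = 35
Two-sided p-value ≈ 0.0371
Since p ≈ 0.0371 > α = 0.02, fail to reject H0; the evidence is not statistically significant.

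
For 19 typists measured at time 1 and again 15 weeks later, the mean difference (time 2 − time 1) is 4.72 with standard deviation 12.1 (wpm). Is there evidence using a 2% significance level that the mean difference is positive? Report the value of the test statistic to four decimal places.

H0: μ_d = 0; H1: μ_d > 0 (paired t-test on the differences, right-tailed).
t = d̄/(s_d/√n) = 4.72/(12.1/√19) = 1.7003
df = n − 1 = 18
p-value = P(T ≥ 1.7003) ≈ 0.053
Since p ≈ 0.053 > α = 0.02, fail to reject H0; the evidence is not statistically significant.

1.7003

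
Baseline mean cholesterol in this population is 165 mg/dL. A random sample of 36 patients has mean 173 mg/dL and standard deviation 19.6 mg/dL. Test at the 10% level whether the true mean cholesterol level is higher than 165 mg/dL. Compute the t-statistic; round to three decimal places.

H0: μ = 165; H1: μ > 165 (one-sample t-test, right-tailed).
t = (x̄ − μ₀)/(s/√n) = (173 − 165)/(19.6/√36) = 2.449
df = n − 1 = 35
p-value = P(T ≥ 2.449) ≈ 0.010
Since p ≈ 0.010 < α = 0.1, reject H0; the evidence is statistically significant.

2.449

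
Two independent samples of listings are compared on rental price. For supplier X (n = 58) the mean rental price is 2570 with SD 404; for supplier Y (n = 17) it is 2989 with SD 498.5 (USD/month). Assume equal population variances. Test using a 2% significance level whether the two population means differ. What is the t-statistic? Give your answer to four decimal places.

-3.5620

Let group 1 = supplier X, group 2 = supplier Y. H0: μ_1 = μ_2; H1: μ_1 ≠ μ_2 (two-sample pooled-variance t-test, two-sided).
s_p² = [(58−1)·404² + (17−1)·498.5²]/(58+17−2) = 181909
t = (2570 − 2989)/√[181909·(1/58 + 1/17)] = -3.5620
df = n₁ + n₂ − 2 = 73
Two-sided p-value ≈ 0.0007
Since p ≈ 0.0007 < α = 0.02, reject H0; the evidence is statistically significant.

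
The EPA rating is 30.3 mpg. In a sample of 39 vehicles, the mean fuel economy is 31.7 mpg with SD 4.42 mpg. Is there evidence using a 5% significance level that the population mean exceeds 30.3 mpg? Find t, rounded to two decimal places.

H0: μ = 30.3; H1: μ > 30.3 (one-sample t-test, right-tailed).
t = (x̄ − μ₀)/(s/√n) = (31.7 − 30.3)/(4.42/√39) = 1.98
df = n − 1 = 38
p-value = P(T ≥ 1.98) ≈ 0.0276
Since p ≈ 0.0276 < α = 0.05, reject H0; the evidence is statistically significant.

1.98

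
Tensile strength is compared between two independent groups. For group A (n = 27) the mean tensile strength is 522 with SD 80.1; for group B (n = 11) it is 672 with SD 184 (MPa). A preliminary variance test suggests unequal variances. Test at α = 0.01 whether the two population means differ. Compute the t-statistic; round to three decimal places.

-2.605

Let group 1 = group A, group 2 = group B. H0: μ_1 = μ_2; H1: μ_1 ≠ μ_2 (Welch's two-sample t-test, two-sided).
t = (x̄_1 − x̄_2)/√(s_1²/n_1 + s_2²/n_2) = (522 − 672)/√(80.1²/27 + 184²/11) = -2.605
Welch–Satterthwaite df ≈ 11.58
Two-sided p-value ≈ 0.0236
Since p ≈ 0.0236 > α = 0.01, fail to reject H0; the data do not provide sufficient evidence against H0.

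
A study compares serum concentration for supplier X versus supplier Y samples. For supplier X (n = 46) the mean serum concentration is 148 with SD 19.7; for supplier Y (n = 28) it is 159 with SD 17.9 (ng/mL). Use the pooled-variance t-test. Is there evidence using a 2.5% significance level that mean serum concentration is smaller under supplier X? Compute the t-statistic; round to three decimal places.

Let group 1 = supplier X, group 2 = supplier Y. H0: μ_1 = μ_2; H1: μ_1 < μ_2 (two-sample pooled-variance t-test, left-tailed).
s_p² = [(46−1)·19.7² + (28−1)·17.9²]/(46+28−2) = 362.71
t = (148 − 159)/√[362.71·(1/46 + 1/28)] = -2.410
df = n₁ + n₂ − 2 = 72
p-value = P(T ≤ -2.410) ≈ 0.0093
Since p ≈ 0.0093 < α = 0.025, reject H0; the data support H1.

-2.410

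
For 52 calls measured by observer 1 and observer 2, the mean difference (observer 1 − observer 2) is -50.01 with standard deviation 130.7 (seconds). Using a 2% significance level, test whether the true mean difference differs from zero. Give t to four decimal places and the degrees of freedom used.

t = -2.7592, df = 51

H0: μ_d = 0; H1: μ_d ≠ 0 (paired t-test on the differences, two-sided).
t = d̄/(s_d/√n) = -50.01/(130.7/√52) = -2.7592
df = n − 1 = 51
Two-sided p-value ≈ 0.008
Since p ≈ 0.008 < α = 0.02, reject H0; the data support H1.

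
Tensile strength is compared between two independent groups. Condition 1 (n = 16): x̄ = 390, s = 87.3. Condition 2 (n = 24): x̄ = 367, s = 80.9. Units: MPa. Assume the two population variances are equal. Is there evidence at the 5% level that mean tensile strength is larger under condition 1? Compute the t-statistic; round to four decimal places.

0.8536

Let group 1 = condition 1, group 2 = condition 2. H0: μ_1 = μ_2; H1: μ_1 > μ_2 (two-sample pooled-variance t-test, right-tailed).
s_p² = [(16−1)·87.3² + (24−1)·80.9²]/(16+24−2) = 6969.74
t = (390 − 367)/√[6969.74·(1/16 + 1/24)] = 0.8536
df = n₁ + n₂ − 2 = 38
p-value = P(T ≥ 0.8536) ≈ 0.199
Since p ≈ 0.199 > α = 0.05, fail to reject H0; the data do not provide sufficient evidence against H0.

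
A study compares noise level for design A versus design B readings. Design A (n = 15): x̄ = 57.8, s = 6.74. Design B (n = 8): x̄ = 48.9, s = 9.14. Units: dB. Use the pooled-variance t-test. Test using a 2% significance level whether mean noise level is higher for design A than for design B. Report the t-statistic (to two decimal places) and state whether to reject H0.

Let group 1 = design A, group 2 = design B. H0: μ_1 = μ_2; H1: μ_1 > μ_2 (two-sample pooled-variance t-test, right-tailed).
s_p² = [(15−1)·6.74² + (8−1)·9.14²]/(15+8−2) = 58.1316
t = (57.8 − 48.9)/√[58.1316·(1/15 + 1/8)] = 2.67
df = n₁ + n₂ − 2 = 21
p-value = P(T ≥ 2.67) ≈ 0.0072
Since p ≈ 0.0072 < α = 0.02, reject H0; the data support H1.

t = 2.67; reject H0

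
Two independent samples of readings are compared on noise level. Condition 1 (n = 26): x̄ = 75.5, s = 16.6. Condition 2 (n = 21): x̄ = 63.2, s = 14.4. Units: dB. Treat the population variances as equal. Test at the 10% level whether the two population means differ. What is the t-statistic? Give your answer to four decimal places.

Let group 1 = condition 1, group 2 = condition 2. H0: μ_1 = μ_2; H1: μ_1 ≠ μ_2 (two-sample pooled-variance t-test, two-sided).
s_p² = [(26−1)·16.6² + (21−1)·14.4²]/(26+21−2) = 245.249
t = (75.5 − 63.2)/√[245.249·(1/26 + 1/21)] = 2.6770
df = n₁ + n₂ − 2 = 45
Two-sided p-value ≈ 0.010
Since p ≈ 0.010 < α = 0.1, reject H0; the data support H1.

2.6770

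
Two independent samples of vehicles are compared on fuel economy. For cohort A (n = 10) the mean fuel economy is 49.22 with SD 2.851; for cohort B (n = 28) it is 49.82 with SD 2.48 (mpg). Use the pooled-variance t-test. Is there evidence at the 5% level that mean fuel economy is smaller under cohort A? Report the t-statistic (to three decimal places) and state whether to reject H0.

t = -0.632; fail to reject H0

Let group 1 = cohort A, group 2 = cohort B. H0: μ_1 = μ_2; H1: μ_1 < μ_2 (two-sample pooled-variance t-test, left-tailed).
s_p² = [(10−1)·2.851² + (28−1)·2.48²]/(10+28−2) = 6.64485
t = (49.22 − 49.82)/√[6.64485·(1/10 + 1/28)] = -0.632
df = n₁ + n₂ − 2 = 36
p-value = P(T ≤ -0.632) ≈ 0.266
Since p ≈ 0.266 > α = 0.05, fail to reject H0; the evidence is not statistically significant.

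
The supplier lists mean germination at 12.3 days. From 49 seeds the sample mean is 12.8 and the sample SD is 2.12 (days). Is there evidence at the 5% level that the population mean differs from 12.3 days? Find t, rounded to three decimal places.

1.651

H0: μ = 12.3; H1: μ ≠ 12.3 (one-sample t-test, two-sided).
t = (x̄ − μ₀)/(s/√n) = (12.8 − 12.3)/(2.12/√49) = 1.651
df = n − 1 = 48
Two-sided p-value ≈ 0.1053
Since p ≈ 0.1053 > α = 0.05, fail to reject H0; the evidence is not statistically significant.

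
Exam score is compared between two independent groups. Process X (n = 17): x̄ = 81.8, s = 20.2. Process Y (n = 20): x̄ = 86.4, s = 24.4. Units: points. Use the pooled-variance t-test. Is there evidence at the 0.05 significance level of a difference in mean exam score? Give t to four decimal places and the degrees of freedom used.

Let group 1 = process X, group 2 = process Y. H0: μ_1 = μ_2; H1: μ_1 ≠ μ_2 (two-sample pooled-variance t-test, two-sided).
s_p² = [(17−1)·20.2² + (20−1)·24.4²]/(17+20−2) = 509.728
t = (81.8 − 86.4)/√[509.728·(1/17 + 1/20)] = -0.6176
df = n₁ + n₂ − 2 = 35
Two-sided p-value ≈ 0.5408
Since p ≈ 0.5408 > α = 0.05, fail to reject H0; the data do not provide sufficient evidence against H0.

t = -0.6176, df = 35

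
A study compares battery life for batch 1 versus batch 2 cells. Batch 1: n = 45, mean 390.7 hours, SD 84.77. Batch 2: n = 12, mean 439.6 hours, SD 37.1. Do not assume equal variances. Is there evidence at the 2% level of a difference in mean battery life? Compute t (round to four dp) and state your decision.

t = -2.9521; reject H0

Let group 1 = batch 1, group 2 = batch 2. H0: μ_1 = μ_2; H1: μ_1 ≠ μ_2 (Welch's two-sample t-test, two-sided).
t = (x̄_1 − x̄_2)/√(s_1²/n_1 + s_2²/n_2) = (390.7 − 439.6)/√(84.77²/45 + 37.1²/12) = -2.9521
Welch–Satterthwaite df ≈ 42.40
Two-sided p-value ≈ 0.0051
Since p ≈ 0.0051 < α = 0.02, reject H0; the data support H1.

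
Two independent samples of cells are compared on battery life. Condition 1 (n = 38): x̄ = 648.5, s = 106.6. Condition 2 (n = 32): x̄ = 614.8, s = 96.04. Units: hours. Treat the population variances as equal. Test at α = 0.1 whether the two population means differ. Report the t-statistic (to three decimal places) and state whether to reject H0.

t = 1.378; fail to reject H0

Let group 1 = condition 1, group 2 = condition 2. H0: μ_1 = μ_2; H1: μ_1 ≠ μ_2 (two-sample pooled-variance t-test, two-sided).
s_p² = [(38−1)·106.6² + (32−1)·96.04²]/(38+32−2) = 10388
t = (648.5 − 614.8)/√[10388·(1/38 + 1/32)] = 1.378
df = n₁ + n₂ − 2 = 68
Two-sided p-value ≈ 0.173
Since p ≈ 0.173 > α = 0.1, fail to reject H0; the data do not provide sufficient evidence against H0.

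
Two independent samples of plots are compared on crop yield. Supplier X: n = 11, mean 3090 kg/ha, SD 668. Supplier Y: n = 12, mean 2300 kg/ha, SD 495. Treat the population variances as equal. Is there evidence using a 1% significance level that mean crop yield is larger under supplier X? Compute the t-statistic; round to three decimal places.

Let group 1 = supplier X, group 2 = supplier Y. H0: μ_1 = μ_2; H1: μ_1 > μ_2 (two-sample pooled-variance t-test, right-tailed).
s_p² = [(11−1)·668² + (12−1)·495²]/(11+12−2) = 340834
t = (3090 − 2300)/√[340834·(1/11 + 1/12)] = 3.242
df = n₁ + n₂ − 2 = 21
p-value = P(T ≥ 3.242) ≈ 0.0020
Since p ≈ 0.0020 < α = 0.01, reject H0; the evidence is statistically significant.

3.242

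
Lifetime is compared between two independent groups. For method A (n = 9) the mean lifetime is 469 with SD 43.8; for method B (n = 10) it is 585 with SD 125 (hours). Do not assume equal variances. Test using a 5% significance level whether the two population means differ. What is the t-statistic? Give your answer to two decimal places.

Let group 1 = method A, group 2 = method B. H0: μ_1 = μ_2; H1: μ_1 ≠ μ_2 (Welch's two-sample t-test, two-sided).
t = (x̄_1 − x̄_2)/√(s_1²/n_1 + s_2²/n_2) = (469 − 585)/√(43.8²/9 + 125²/10) = -2.75
Welch–Satterthwaite df ≈ 11.38
Two-sided p-value ≈ 0.0183
Since p ≈ 0.0183 < α = 0.05, reject H0; the evidence is statistically significant.

-2.75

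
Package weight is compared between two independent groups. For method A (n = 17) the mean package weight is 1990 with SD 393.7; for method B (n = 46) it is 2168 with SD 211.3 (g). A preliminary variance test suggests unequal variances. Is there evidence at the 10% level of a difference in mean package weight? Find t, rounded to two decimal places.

Let group 1 = method A, group 2 = method B. H0: μ_1 = μ_2; H1: μ_1 ≠ μ_2 (Welch's two-sample t-test, two-sided).
t = (x̄_1 − x̄_2)/√(s_1²/n_1 + s_2²/n_2) = (1990 − 2168)/√(393.7²/17 + 211.3²/46) = -1.77
Welch–Satterthwaite df ≈ 19.51
Two-sided p-value ≈ 0.0920
Since p ≈ 0.0920 < α = 0.1, reject H0; the data support H1.

-1.77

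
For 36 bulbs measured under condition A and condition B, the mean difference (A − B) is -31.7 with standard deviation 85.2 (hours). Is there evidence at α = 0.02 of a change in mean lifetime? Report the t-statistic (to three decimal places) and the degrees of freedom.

H0: μ_d = 0; H1: μ_d ≠ 0 (paired t-test on the differences, two-sided).
t = d̄/(s_d/√n) = -31.7/(85.2/√36) = -2.232
df = n − 1 = 35
Two-sided p-value ≈ 0.032
Since p ≈ 0.032 > α = 0.02, fail to reject H0; the evidence is not statistically significant.

t = -2.232, df = 35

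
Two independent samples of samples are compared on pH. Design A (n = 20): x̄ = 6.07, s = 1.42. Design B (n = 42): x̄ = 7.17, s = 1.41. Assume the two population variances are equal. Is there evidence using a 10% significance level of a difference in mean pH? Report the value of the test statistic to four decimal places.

-2.8651

Let group 1 = design A, group 2 = design B. H0: μ_1 = μ_2; H1: μ_1 ≠ μ_2 (two-sample pooled-variance t-test, two-sided).
s_p² = [(20−1)·1.42² + (42−1)·1.41²]/(20+42−2) = 1.99706
t = (6.07 − 7.17)/√[1.99706·(1/20 + 1/42)] = -2.8651
df = n₁ + n₂ − 2 = 60
Two-sided p-value ≈ 0.006
Since p ≈ 0.006 < α = 0.1, reject H0; the evidence is statistically significant.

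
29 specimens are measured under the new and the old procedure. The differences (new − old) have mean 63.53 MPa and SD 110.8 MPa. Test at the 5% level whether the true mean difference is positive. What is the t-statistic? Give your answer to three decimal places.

3.088

H0: μ_d = 0; H1: μ_d > 0 (paired t-test on the differences, right-tailed).
t = d̄/(s_d/√n) = 63.53/(110.8/√29) = 3.088
df = n − 1 = 28
p-value = P(T ≥ 3.088) ≈ 0.002
Since p ≈ 0.002 < α = 0.05, reject H0; the evidence is statistically significant.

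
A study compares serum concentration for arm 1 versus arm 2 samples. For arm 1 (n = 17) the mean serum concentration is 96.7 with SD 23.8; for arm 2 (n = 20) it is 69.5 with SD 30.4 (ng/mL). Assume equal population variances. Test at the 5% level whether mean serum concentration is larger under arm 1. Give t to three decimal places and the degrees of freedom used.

Let group 1 = arm 1, group 2 = arm 2. H0: μ_1 = μ_2; H1: μ_1 > μ_2 (two-sample pooled-variance t-test, right-tailed).
s_p² = [(17−1)·23.8² + (20−1)·30.4²]/(17+20−2) = 760.631
t = (96.7 − 69.5)/√[760.631·(1/17 + 1/20)] = 2.990
df = n₁ + n₂ − 2 = 35
p-value = P(T ≥ 2.990) ≈ 0.0025
Since p ≈ 0.0025 < α = 0.05, reject H0; the data support H1.

t = 2.990, df = 35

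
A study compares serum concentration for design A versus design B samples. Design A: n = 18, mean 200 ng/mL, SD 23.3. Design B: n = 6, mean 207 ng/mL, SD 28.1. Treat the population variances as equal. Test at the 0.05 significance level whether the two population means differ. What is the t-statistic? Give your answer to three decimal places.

Let group 1 = design A, group 2 = design B. H0: μ_1 = μ_2; H1: μ_1 ≠ μ_2 (two-sample pooled-variance t-test, two-sided).
s_p² = [(18−1)·23.3² + (6−1)·28.1²]/(18+6−2) = 598.963
t = (200 − 207)/√[598.963·(1/18 + 1/6)] = -0.607
df = n₁ + n₂ − 2 = 22
Two-sided p-value ≈ 0.5502
Since p ≈ 0.5502 > α = 0.05, fail to reject H0; the evidence is not statistically significant.

-0.607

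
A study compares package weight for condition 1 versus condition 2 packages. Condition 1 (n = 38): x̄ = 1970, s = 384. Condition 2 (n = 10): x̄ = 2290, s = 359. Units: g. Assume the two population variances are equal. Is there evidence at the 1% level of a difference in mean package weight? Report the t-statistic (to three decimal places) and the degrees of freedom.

Let group 1 = condition 1, group 2 = condition 2. H0: μ_1 = μ_2; H1: μ_1 ≠ μ_2 (two-sample pooled-variance t-test, two-sided).
s_p² = [(38−1)·384² + (10−1)·359²]/(38+10−2) = 143822
t = (1970 − 2290)/√[143822·(1/38 + 1/10)] = -2.374
df = n₁ + n₂ − 2 = 46
Two-sided p-value ≈ 0.0218
Since p ≈ 0.0218 > α = 0.01, fail to reject H0; the data do not provide sufficient evidence against H0.

t = -2.374, df = 46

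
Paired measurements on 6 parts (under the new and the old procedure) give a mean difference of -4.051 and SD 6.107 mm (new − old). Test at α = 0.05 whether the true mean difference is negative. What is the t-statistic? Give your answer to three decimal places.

H0: μ_d = 0; H1: μ_d < 0 (paired t-test on the differences, left-tailed).
t = d̄/(s_d/√n) = -4.051/(6.107/√6) = -1.625
df = n − 1 = 5
p-value = P(T ≤ -1.625) ≈ 0.0826
Since p ≈ 0.0826 > α = 0.05, fail to reject H0; the data do not provide sufficient evidence against H0.

-1.625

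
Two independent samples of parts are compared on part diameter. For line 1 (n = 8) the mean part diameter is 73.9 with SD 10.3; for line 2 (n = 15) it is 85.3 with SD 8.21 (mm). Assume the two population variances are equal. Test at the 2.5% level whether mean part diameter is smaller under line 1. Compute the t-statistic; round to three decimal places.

-2.906

Let group 1 = line 1, group 2 = line 2. H0: μ_1 = μ_2; H1: μ_1 < μ_2 (two-sample pooled-variance t-test, left-tailed).
s_p² = [(8−1)·10.3² + (15−1)·8.21²]/(8+15−2) = 80.2994
t = (73.9 − 85.3)/√[80.2994·(1/8 + 1/15)] = -2.906
df = n₁ + n₂ − 2 = 21
p-value = P(T ≤ -2.906) ≈ 0.004
Since p ≈ 0.004 < α = 0.025, reject H0; the data support H1.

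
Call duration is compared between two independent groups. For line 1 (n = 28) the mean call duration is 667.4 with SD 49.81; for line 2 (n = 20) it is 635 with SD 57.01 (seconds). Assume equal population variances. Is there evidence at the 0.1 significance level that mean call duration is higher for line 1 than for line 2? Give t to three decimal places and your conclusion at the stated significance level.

Let group 1 = line 1, group 2 = line 2. H0: μ_1 = μ_2; H1: μ_1 > μ_2 (two-sample pooled-variance t-test, right-tailed).
s_p² = [(28−1)·49.81² + (20−1)·57.01²]/(28+20−2) = 2798.71
t = (667.4 − 635)/√[2798.71·(1/28 + 1/20)] = 2.092
df = n₁ + n₂ − 2 = 46
p-value = P(T ≥ 2.092) ≈ 0.021
Since p ≈ 0.021 < α = 0.1, reject H0; the evidence is statistically significant.

t = 2.092; reject H0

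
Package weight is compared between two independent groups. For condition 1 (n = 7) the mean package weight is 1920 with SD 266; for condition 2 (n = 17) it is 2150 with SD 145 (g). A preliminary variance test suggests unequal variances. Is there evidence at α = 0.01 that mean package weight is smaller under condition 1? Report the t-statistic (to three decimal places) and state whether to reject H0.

t = -2.159; fail to reject H0

Let group 1 = condition 1, group 2 = condition 2. H0: μ_1 = μ_2; H1: μ_1 < μ_2 (Welch's two-sample t-test, left-tailed).
t = (x̄_1 − x̄_2)/√(s_1²/n_1 + s_2²/n_2) = (1920 − 2150)/√(266²/7 + 145²/17) = -2.159
Welch–Satterthwaite df ≈ 7.52
p-value = P(T ≤ -2.159) ≈ 0.033
Since p ≈ 0.033 > α = 0.01, fail to reject H0; the evidence is not statistically significant.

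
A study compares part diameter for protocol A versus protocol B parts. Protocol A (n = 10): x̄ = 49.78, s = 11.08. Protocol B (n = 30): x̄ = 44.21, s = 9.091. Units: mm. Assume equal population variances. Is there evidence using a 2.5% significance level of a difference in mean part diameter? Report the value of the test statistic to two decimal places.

Let group 1 = protocol A, group 2 = protocol B. H0: μ_1 = μ_2; H1: μ_1 ≠ μ_2 (two-sample pooled-variance t-test, two-sided).
s_p² = [(10−1)·11.08² + (30−1)·9.091²]/(10+30−2) = 92.1484
t = (49.78 − 44.21)/√[92.1484·(1/10 + 1/30)] = 1.59
df = n₁ + n₂ − 2 = 38
Two-sided p-value ≈ 0.1203
Since p ≈ 0.1203 > α = 0.025, fail to reject H0; the evidence is not statistically significant.

1.59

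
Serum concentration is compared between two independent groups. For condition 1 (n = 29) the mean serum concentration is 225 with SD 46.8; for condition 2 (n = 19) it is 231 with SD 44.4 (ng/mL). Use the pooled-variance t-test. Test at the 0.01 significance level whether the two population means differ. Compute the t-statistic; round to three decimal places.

-0.443

Let group 1 = condition 1, group 2 = condition 2. H0: μ_1 = μ_2; H1: μ_1 ≠ μ_2 (two-sample pooled-variance t-test, two-sided).
s_p² = [(29−1)·46.8² + (19−1)·44.4²]/(29+19−2) = 2104.59
t = (225 − 231)/√[2104.59·(1/29 + 1/19)] = -0.443
df = n₁ + n₂ − 2 = 46
Two-sided p-value ≈ 0.660
Since p ≈ 0.660 > α = 0.01, fail to reject H0; the evidence is not statistically significant.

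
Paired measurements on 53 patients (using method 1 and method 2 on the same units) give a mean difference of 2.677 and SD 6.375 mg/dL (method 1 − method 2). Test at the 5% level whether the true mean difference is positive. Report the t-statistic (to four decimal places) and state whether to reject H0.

H0: μ_d = 0; H1: μ_d > 0 (paired t-test on the differences, right-tailed).
t = d̄/(s_d/√n) = 2.677/(6.375/√53) = 3.0571
df = n − 1 = 52
p-value = P(T ≥ 3.0571) ≈ 0.002
Since p ≈ 0.002 < α = 0.05, reject H0; the data support H1.

t = 3.0571; reject H0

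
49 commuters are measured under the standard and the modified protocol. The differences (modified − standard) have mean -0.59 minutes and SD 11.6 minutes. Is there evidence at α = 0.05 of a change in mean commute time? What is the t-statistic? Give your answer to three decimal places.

-0.356

H0: μ_d = 0; H1: μ_d ≠ 0 (paired t-test on the differences, two-sided).
t = d̄/(s_d/√n) = -0.59/(11.6/√49) = -0.356
df = n − 1 = 48
Two-sided p-value ≈ 0.7234
Since p ≈ 0.7234 > α = 0.05, fail to reject H0; the data do not provide sufficient evidence against H0.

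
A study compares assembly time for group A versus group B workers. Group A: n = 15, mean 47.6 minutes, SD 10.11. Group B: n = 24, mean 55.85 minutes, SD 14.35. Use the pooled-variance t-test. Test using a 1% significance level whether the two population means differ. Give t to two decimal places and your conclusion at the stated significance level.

Let group 1 = group A, group 2 = group B. H0: μ_1 = μ_2; H1: μ_1 ≠ μ_2 (two-sample pooled-variance t-test, two-sided).
s_p² = [(15−1)·10.11² + (24−1)·14.35²]/(15+24−2) = 166.681
t = (47.6 − 55.85)/√[166.681·(1/15 + 1/24)] = -1.94
df = n₁ + n₂ − 2 = 37
Two-sided p-value ≈ 0.060
Since p ≈ 0.060 > α = 0.01, fail to reject H0; the evidence is not statistically significant.

t = -1.94; fail to reject H0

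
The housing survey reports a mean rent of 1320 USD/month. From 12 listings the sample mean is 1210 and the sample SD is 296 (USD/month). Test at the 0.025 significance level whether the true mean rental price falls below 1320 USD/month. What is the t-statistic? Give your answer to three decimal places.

-1.287

H0: μ = 1320; H1: μ < 1320 (one-sample t-test, left-tailed).
t = (x̄ − μ₀)/(s/√n) = (1210 − 1320)/(296/√12) = -1.287
df = n − 1 = 11
p-value = P(T ≤ -1.287) ≈ 0.1122
Since p ≈ 0.1122 > α = 0.025, fail to reject H0; the evidence is not statistically significant.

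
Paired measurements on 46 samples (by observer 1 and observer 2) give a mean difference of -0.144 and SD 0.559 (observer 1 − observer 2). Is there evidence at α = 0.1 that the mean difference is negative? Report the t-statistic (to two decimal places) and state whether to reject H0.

t = -1.75; reject H0

H0: μ_d = 0; H1: μ_d < 0 (paired t-test on the differences, left-tailed).
t = d̄/(s_d/√n) = -0.144/(0.559/√46) = -1.75
df = n − 1 = 45
p-value = P(T ≤ -1.75) ≈ 0.0437
Since p ≈ 0.0437 < α = 0.1, reject H0; the evidence is statistically significant.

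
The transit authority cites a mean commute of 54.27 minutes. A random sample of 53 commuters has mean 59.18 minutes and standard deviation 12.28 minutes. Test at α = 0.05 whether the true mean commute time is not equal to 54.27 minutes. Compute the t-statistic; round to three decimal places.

H0: μ = 54.27; H1: μ ≠ 54.27 (one-sample t-test, two-sided).
t = (x̄ − μ₀)/(s/√n) = (59.18 − 54.27)/(12.28/√53) = 2.911
df = n − 1 = 52
Two-sided p-value ≈ 0.005
Since p ≈ 0.005 < α = 0.05, reject H0; the evidence is statistically significant.

2.911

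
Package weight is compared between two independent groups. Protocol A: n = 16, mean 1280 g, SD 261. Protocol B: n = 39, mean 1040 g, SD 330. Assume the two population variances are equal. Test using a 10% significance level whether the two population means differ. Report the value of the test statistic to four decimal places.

2.5908

Let group 1 = protocol A, group 2 = protocol B. H0: μ_1 = μ_2; H1: μ_1 ≠ μ_2 (two-sample pooled-variance t-test, two-sided).
s_p² = [(16−1)·261² + (39−1)·330²]/(16+39−2) = 97358.8
t = (1280 − 1040)/√[97358.8·(1/16 + 1/39)] = 2.5908
df = n₁ + n₂ − 2 = 53
Two-sided p-value ≈ 0.012
Since p ≈ 0.012 < α = 0.1, reject H0; the evidence is statistically significant.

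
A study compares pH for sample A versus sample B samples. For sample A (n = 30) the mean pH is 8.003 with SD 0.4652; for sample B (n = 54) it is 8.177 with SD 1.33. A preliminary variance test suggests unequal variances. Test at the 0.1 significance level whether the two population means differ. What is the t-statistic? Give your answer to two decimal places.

Let group 1 = sample A, group 2 = sample B. H0: μ_1 = μ_2; H1: μ_1 ≠ μ_2 (Welch's two-sample t-test, two-sided).
t = (x̄_1 − x̄_2)/√(s_1²/n_1 + s_2²/n_2) = (8.003 − 8.177)/√(0.4652²/30 + 1.33²/54) = -0.87
Welch–Satterthwaite df ≈ 72.49
Two-sided p-value ≈ 0.3870
Since p ≈ 0.3870 > α = 0.1, fail to reject H0; the data do not provide sufficient evidence against H0.

-0.87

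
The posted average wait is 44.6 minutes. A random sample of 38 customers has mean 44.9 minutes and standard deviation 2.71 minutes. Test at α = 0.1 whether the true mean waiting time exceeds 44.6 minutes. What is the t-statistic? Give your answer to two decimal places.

0.68

H0: μ = 44.6; H1: μ > 44.6 (one-sample t-test, right-tailed).
t = (x̄ − μ₀)/(s/√n) = (44.9 − 44.6)/(2.71/√38) = 0.68
df = n − 1 = 37
p-value = P(T ≥ 0.68) ≈ 0.250
Since p ≈ 0.250 > α = 0.1, fail to reject H0; the evidence is not statistically significant.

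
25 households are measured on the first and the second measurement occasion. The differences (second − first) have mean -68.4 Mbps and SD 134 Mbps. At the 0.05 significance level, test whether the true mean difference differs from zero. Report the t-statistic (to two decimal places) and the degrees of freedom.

H0: μ_d = 0; H1: μ_d ≠ 0 (paired t-test on the differences, two-sided).
t = d̄/(s_d/√n) = -68.4/(134/√25) = -2.55
df = n − 1 = 24
Two-sided p-value ≈ 0.017
Since p ≈ 0.017 < α = 0.05, reject H0; the data support H1.

t = -2.55, df = 24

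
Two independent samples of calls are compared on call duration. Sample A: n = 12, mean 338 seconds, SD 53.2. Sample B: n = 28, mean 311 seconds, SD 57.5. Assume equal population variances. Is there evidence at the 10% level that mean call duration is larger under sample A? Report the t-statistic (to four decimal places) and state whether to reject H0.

t = 1.3902; reject H0

Let group 1 = sample A, group 2 = sample B. H0: μ_1 = μ_2; H1: μ_1 > μ_2 (two-sample pooled-variance t-test, right-tailed).
s_p² = [(12−1)·53.2² + (28−1)·57.5²]/(12+28−2) = 3168.46
t = (338 − 311)/√[3168.46·(1/12 + 1/28)] = 1.3902
df = n₁ + n₂ − 2 = 38
p-value = P(T ≥ 1.3902) ≈ 0.0863
Since p ≈ 0.0863 < α = 0.1, reject H0; the evidence is statistically significant.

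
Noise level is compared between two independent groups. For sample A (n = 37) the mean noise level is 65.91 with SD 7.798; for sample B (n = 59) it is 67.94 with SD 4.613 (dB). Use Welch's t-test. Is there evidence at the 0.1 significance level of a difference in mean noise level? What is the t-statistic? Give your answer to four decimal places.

-1.4339

Let group 1 = sample A, group 2 = sample B. H0: μ_1 = μ_2; H1: μ_1 ≠ μ_2 (Welch's two-sample t-test, two-sided).
t = (x̄_1 − x̄_2)/√(s_1²/n_1 + s_2²/n_2) = (65.91 − 67.94)/√(7.798²/37 + 4.613²/59) = -1.4339
Welch–Satterthwaite df ≈ 51.98
Two-sided p-value ≈ 0.158
Since p ≈ 0.158 > α = 0.1, fail to reject H0; the evidence is not statistically significant.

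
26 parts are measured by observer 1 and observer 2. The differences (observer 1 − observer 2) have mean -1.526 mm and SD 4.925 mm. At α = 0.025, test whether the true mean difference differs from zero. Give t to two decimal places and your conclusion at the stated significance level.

H0: μ_d = 0; H1: μ_d ≠ 0 (paired t-test on the differences, two-sided).
t = d̄/(s_d/√n) = -1.526/(4.925/√26) = -1.58
df = n − 1 = 25
Two-sided p-value ≈ 0.1267
Since p ≈ 0.1267 > α = 0.025, fail to reject H0; the data do not provide sufficient evidence against H0.

t = -1.58; fail to reject H0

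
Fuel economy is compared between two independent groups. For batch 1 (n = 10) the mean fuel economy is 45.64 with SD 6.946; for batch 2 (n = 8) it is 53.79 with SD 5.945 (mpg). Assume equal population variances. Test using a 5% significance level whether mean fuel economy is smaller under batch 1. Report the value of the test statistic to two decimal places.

-2.63

Let group 1 = batch 1, group 2 = batch 2. H0: μ_1 = μ_2; H1: μ_1 < μ_2 (two-sample pooled-variance t-test, left-tailed).
s_p² = [(10−1)·6.946² + (8−1)·5.945²]/(10+8−2) = 42.6015
t = (45.64 − 53.79)/√[42.6015·(1/10 + 1/8)] = -2.63
df = n₁ + n₂ − 2 = 16
p-value = P(T ≤ -2.63) ≈ 0.009
Since p ≈ 0.009 < α = 0.05, reject H0; the data support H1.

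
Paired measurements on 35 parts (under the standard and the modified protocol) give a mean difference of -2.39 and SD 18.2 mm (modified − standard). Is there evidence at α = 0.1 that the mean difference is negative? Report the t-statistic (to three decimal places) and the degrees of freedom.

H0: μ_d = 0; H1: μ_d < 0 (paired t-test on the differences, left-tailed).
t = d̄/(s_d/√n) = -2.39/(18.2/√35) = -0.777
df = n − 1 = 34
p-value = P(T ≤ -0.777) ≈ 0.2213
Since p ≈ 0.2213 > α = 0.1, fail to reject H0; the evidence is not statistically significant.

t = -0.777, df = 34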